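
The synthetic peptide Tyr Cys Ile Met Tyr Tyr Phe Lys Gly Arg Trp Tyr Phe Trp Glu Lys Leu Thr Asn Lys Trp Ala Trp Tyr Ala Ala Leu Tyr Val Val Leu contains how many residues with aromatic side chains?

12

F, W, and Y each carry an aromatic ring on the side chain.
Matching residues: Tyr1, Tyr5, Tyr6, Phe7, Trp11, Tyr12, Phe13, Trp14, Trp21, Trp23, Tyr24, Tyr28.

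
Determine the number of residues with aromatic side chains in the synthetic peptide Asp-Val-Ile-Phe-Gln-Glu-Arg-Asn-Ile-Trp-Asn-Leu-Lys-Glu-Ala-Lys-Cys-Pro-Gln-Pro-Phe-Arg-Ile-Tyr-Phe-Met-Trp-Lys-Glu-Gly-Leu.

The aromatic amino acids are Phe (F, benzyl), Trp (W, indole), and Tyr (Y, phenol).
Matching residues: Phe4, Trp10, Phe21, Tyr24, Phe25, Trp27.

6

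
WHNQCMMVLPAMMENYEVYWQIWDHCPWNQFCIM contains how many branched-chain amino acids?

5

V, L, and I make up the branched-chain aliphatic group.
Matching residues: V8, L9, V18, I22, I33.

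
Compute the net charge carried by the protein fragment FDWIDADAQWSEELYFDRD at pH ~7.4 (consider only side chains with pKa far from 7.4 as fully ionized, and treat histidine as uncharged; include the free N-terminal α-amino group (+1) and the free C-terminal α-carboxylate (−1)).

The side chains ionized at physiological pH are Lys/Arg (+1) and Asp/Glu (−1); with His treated as neutral, nothing else contributes.
Positive (K, R): R18 → +1.
Negative (D, E): D2, D5, D7, E12, E13, D17, D19 → −7.
The N-terminus (+1) and C-terminus (−1) cancel.
Net charge = (+1) + (−7) = −6.

-6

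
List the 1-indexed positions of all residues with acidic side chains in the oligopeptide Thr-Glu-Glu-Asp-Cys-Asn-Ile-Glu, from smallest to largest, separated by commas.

2, 3, 4, 8

Only D (aspartate) and E (glutamate) carry a side-chain carboxylic acid.
Matching residues: Glu2, Glu3, Asp4, Glu8.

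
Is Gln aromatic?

No

Phenylalanine (F), tryptophan (W), and tyrosine (Y) have aromatic ring side chains.
Glutamine is not in this group.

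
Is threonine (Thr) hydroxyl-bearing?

Yes

S, T, and Y are the three residues with a side-chain hydroxyl.
Threonine is in this group.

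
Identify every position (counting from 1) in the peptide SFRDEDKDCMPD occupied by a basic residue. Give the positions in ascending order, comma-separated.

3, 7

The basic amino acids are Lys (K), Arg (R), and His (H).
Matching residues: R3, K7.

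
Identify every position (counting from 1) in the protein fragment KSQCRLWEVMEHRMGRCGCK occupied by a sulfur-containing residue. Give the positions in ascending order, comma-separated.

4, 10, 14, 17, 19

The sulfur-bearing residues are cysteine (–SH) and methionine (–S–CH₃).
Matching residues: C4, M10, M14, C17, C19.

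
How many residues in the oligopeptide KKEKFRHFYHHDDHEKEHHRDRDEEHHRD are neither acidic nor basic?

3

Acidic: D, E. Basic: K, R, H. All other residues are neither.
Matching residues: F5, F8, Y9.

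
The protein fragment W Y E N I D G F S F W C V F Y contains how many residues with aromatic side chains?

7

The aromatic amino acids are Phe (F, benzyl), Trp (W, indole), and Tyr (Y, phenol).
Matching residues: W1, Y2, F8, F10, W11, F14, Y15.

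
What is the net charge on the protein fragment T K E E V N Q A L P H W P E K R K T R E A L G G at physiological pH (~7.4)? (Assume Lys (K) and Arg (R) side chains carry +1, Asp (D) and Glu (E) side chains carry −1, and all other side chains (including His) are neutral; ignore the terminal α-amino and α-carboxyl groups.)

+1

Positive (K, R): K2, K15, R16, K17, R19 → +5.
Negative (D, E): E3, E4, E14, E20 → −4.
Net charge = (+5) + (−4) = +1.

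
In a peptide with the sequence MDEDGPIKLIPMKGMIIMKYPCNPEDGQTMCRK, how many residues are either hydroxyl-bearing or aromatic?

Hydroxyl-bearing: S, T, Y. Aromatic: F, W, Y.
Hydroxyl-bearing residues here: Y20, T29 (2).
Aromatic residues here: Y20 (1).
Y is in both groups, so the 1 Y residue must not be double-counted.
Total = 2 + 1 − 1 = 2.

2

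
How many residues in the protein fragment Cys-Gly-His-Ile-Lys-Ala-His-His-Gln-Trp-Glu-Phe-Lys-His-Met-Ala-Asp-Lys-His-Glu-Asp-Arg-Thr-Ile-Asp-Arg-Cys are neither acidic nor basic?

Acidic: D, E. Basic: K, R, H. All other residues are neither.
Matching residues: Cys1, Gly2, Ile4, Ala6, Gln9, Trp10, Phe12, Met15, Ala16, Thr23, Ile24, Cys27.

12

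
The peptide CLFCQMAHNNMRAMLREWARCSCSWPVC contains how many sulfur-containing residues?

8

Only Cys (C) and Met (M) have a sulfur atom in the side chain.
Matching residues: C1, C4, M6, M11, M14, C21, C23, C28.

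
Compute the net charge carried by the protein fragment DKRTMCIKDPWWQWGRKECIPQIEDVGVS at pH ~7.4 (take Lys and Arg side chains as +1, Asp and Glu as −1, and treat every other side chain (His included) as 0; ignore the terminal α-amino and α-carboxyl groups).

Positive (K, R): K2, R3, K8, R16, K17 → +5.
Negative (D, E): D1, D9, E18, E24, D25 → −5.
Net charge = (+5) + (−5) = 0.

0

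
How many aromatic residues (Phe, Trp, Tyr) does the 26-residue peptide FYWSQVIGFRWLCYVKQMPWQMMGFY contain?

9

Matching residues: F1, Y2, W3, F9, W11, Y14, W20, F25, Y26.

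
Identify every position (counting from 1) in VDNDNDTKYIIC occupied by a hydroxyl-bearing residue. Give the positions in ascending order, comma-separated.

7, 9

Matching residues: T7, Y9.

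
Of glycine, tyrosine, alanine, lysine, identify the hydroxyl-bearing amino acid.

tyrosine

The –OH-bearing residues are Ser, Thr (aliphatic alcohols), and Tyr (phenol).
Of the listed options, only tyrosine belongs to this group.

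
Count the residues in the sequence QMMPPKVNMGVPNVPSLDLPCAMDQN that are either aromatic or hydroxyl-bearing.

1

Aromatic: F, W, Y. Hydroxyl-bearing: S, T, Y.
Aromatic residues here: none (0).
Hydroxyl-bearing residues here: S16 (1).
(Y belongs to both groups, but none appear in this sequence.) Total = 0 + 1 = 1.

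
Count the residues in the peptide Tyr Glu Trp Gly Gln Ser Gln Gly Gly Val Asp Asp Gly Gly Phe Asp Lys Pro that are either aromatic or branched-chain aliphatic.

4

Aromatic: F, W, Y. Branched-chain aliphatic: I, L, V.
Aromatic residues here: Tyr1, Trp3, Phe15 (3).
Branched-chain aliphatic residues here: Val10 (1).
The two groups share no amino acid, so total = 3 + 1 = 4.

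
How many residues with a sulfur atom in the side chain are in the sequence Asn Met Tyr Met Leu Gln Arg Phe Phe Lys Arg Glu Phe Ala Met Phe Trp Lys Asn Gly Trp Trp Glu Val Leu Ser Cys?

4

Only Cys (C) and Met (M) have a sulfur atom in the side chain.
Matching residues: Met2, Met4, Met15, Cys27.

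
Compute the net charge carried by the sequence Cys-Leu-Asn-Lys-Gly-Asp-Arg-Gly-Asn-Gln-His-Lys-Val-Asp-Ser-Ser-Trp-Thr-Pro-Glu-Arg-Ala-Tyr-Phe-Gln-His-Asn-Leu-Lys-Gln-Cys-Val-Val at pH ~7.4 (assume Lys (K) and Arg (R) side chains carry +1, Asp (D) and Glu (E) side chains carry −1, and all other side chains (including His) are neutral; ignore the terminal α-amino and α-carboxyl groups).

Positive (K, R): Lys4, Arg7, Lys12, Arg21, Lys29 → +5.
Negative (D, E): Asp6, Asp14, Glu20 → −3.
Net charge = (+5) + (−3) = +2.

+2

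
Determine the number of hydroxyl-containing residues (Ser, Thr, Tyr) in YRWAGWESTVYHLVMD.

4

Matching residues: Y1, S8, T9, Y11.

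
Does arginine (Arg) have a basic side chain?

Yes

Lysine (K), arginine (R), and histidine (H) have basic, nitrogen-containing side chains.
Arginine is in this group.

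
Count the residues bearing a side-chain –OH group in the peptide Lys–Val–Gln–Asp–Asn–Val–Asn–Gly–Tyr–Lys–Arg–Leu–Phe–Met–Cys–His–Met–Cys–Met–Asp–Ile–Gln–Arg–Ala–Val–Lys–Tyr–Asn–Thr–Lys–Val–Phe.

Serine (S), threonine (T), and tyrosine (Y) each carry a hydroxyl group on the side chain.
Matching residues: Tyr9, Tyr27, Thr29.

3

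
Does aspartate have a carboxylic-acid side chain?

Only D (aspartate) and E (glutamate) carry a side-chain carboxylic acid.
Aspartate is in this group.

Yes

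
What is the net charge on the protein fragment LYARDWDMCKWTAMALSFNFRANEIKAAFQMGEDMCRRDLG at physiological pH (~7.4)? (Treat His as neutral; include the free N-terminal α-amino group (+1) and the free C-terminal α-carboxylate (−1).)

The side chains ionized at physiological pH are Lys/Arg (+1) and Asp/Glu (−1); with His treated as neutral, nothing else contributes.
Positive (K, R): R4, K10, R21, K26, R37, R38 → +6.
Negative (D, E): D5, D7, E24, E33, D34, D39 → −6.
The N-terminus (+1) and C-terminus (−1) cancel.
Net charge = (+6) + (−6) = 0.

0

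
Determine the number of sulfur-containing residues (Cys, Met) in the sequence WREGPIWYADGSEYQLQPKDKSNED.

None of the 25 residues belong to this group.

0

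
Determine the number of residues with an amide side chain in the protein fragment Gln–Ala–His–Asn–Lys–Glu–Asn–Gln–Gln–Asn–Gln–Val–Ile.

Asparagine (N) and glutamine (Q) have uncharged amide side chains.
Matching residues: Gln1, Asn4, Asn7, Gln8, Gln9, Asn10, Gln11.

7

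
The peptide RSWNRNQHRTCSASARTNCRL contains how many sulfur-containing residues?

Only Cys (C) and Met (M) have a sulfur atom in the side chain.
Matching residues: C11, C19.

2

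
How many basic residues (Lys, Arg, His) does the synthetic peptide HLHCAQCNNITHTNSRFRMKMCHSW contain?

Matching residues: H1, H3, H12, R16, R18, K20, H23.

7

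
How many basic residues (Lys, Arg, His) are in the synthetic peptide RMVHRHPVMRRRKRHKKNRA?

13

Matching residues: R1, H4, R5, H6, R10, R11, R12, K13, R14, H15, K16, K17, R19.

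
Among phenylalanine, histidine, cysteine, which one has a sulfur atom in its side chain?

cysteine

Only Cys (C) and Met (M) have a sulfur atom in the side chain.
Of the listed options, only cysteine belongs to this group.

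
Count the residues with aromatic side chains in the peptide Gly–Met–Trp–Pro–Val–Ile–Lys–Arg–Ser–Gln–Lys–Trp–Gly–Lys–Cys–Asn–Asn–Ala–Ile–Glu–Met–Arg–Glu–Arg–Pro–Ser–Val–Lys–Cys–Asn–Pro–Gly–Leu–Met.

Phenylalanine (F), tryptophan (W), and tyrosine (Y) have aromatic ring side chains.
Matching residues: Trp3, Trp12.

2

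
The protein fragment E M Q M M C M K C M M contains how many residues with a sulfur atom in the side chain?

8

Cysteine (C, thiol) and methionine (M, thioether) are the two sulfur-containing amino acids.
Matching residues: M2, M4, M5, C6, M7, C9, M10, M11.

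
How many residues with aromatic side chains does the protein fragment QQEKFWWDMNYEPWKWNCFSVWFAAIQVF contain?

10

Phenylalanine (F), tryptophan (W), and tyrosine (Y) have aromatic ring side chains.
Matching residues: F5, W6, W7, Y11, W14, W16, F19, W22, F23, F29.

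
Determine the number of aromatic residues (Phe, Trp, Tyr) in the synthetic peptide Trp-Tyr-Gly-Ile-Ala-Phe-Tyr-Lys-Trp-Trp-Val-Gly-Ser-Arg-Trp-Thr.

Matching residues: Trp1, Tyr2, Phe6, Tyr7, Trp9, Trp10, Trp15.

7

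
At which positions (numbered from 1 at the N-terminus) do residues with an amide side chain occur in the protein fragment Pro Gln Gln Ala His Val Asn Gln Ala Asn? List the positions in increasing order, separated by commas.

The amide-side-chain residues are Asn (N) and Gln (Q).
Matching residues: Gln2, Gln3, Asn7, Gln8, Asn10.

2, 3, 7, 8, 10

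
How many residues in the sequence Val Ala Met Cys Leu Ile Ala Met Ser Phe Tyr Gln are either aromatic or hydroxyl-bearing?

Aromatic: F, W, Y. Hydroxyl-bearing: S, T, Y.
Aromatic residues here: Phe10, Tyr11 (2).
Hydroxyl-bearing residues here: Ser9, Tyr11 (2).
Y is in both groups, so the 1 Y residue must not be double-counted.
Total = 2 + 2 − 1 = 3.

3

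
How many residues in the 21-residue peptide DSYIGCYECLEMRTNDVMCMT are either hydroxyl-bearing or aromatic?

Hydroxyl-bearing: S, T, Y. Aromatic: F, W, Y.
Hydroxyl-bearing residues here: S2, Y3, Y7, T14, T21 (5).
Aromatic residues here: Y3, Y7 (2).
Y is in both groups, so the 2 Y residues must not be double-counted.
Total = 5 + 2 − 2 = 5.

5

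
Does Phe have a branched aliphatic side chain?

The BCAAs are Val, Leu, and Ile — aliphatic side chains with a branch point.
Phenylalanine is not in this group.

No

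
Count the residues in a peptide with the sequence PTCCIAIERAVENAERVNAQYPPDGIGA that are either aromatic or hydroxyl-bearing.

2

Aromatic: F, W, Y. Hydroxyl-bearing: S, T, Y.
Aromatic residues here: Y21 (1).
Hydroxyl-bearing residues here: T2, Y21 (2).
Y is in both groups, so the 1 Y residue must not be double-counted.
Total = 1 + 2 − 1 = 2.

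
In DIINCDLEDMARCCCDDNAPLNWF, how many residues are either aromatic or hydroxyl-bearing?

2

Aromatic: F, W, Y. Hydroxyl-bearing: S, T, Y.
Aromatic residues here: W23, F24 (2).
Hydroxyl-bearing residues here: none (0).
(Y belongs to both groups, but none appear in this sequence.) Total = 2 + 0 = 2.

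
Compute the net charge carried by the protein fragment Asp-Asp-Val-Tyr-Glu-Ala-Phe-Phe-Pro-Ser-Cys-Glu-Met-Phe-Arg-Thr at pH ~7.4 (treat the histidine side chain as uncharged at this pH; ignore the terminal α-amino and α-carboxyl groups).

At pH ~7.4 the Lys and Arg side chains are protonated (+1), the Asp and Glu side chains are deprotonated (−1), and with His taken as neutral all other side chains carry no charge.
Positive (K, R): Arg15 → +1.
Negative (D, E): Asp1, Asp2, Glu5, Glu12 → −4.
Net charge = (+1) + (−4) = −3.

-3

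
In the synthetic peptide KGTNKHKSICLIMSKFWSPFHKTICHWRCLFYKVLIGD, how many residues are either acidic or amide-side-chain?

2

Acidic: D, E. Amide-side-chain: N, Q.
Acidic residues here: D38 (1).
Amide-side-chain residues here: N4 (1).
The two groups share no amino acid, so total = 1 + 1 = 2.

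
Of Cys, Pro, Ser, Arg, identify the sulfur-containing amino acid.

Cysteine (C, thiol) and methionine (M, thioether) are the two sulfur-containing amino acids.
Of the listed options, only Cys belongs to this group.

Cys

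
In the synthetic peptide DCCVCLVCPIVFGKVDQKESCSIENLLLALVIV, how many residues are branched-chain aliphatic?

The BCAAs are Val, Leu, and Ile — aliphatic side chains with a branch point.
Matching residues: V4, L6, V7, I10, V11, V15, I23, L26, L27, L28, L30, V31, I32, V33.

14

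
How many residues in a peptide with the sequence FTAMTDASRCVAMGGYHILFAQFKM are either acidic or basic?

4

Acidic: D, E. Basic: H, K, R.
Acidic residues here: D6 (1).
Basic residues here: R9, H17, K24 (3).
The two groups share no amino acid, so total = 1 + 3 = 4.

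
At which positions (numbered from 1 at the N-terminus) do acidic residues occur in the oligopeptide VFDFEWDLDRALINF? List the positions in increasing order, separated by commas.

Only D (aspartate) and E (glutamate) carry a side-chain carboxylic acid.
Matching residues: D3, E5, D7, D9.

3, 5, 7, 9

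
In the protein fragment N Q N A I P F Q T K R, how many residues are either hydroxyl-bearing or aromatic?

Hydroxyl-bearing: S, T, Y. Aromatic: F, W, Y.
Hydroxyl-bearing residues here: T9 (1).
Aromatic residues here: F7 (1).
(Y belongs to both groups, but none appear in this sequence.) Total = 1 + 1 = 2.

2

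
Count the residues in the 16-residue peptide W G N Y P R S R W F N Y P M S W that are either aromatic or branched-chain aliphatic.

Aromatic: F, W, Y. Branched-chain aliphatic: I, L, V.
Aromatic residues here: W1, Y4, W9, F10, Y12, W16 (6).
Branched-chain aliphatic residues here: none (0).
The two groups share no amino acid, so total = 6 + 0 = 6.

6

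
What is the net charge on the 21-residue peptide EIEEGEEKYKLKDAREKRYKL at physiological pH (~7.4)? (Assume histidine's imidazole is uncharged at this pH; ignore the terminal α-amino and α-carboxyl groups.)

At pH ~7.4 the Lys and Arg side chains are protonated (+1), the Asp and Glu side chains are deprotonated (−1), and with His taken as neutral all other side chains carry no charge.
Positive (K, R): K8, K10, K12, R15, K17, R18, K20 → +7.
Negative (D, E): E1, E3, E4, E6, E7, D13, E16 → −7.
Net charge = (+7) + (−7) = 0.

0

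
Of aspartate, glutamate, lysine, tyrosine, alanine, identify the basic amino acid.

lysine

Lysine (K), arginine (R), and histidine (H) have basic, nitrogen-containing side chains.
Of the listed options, only lysine belongs to this group.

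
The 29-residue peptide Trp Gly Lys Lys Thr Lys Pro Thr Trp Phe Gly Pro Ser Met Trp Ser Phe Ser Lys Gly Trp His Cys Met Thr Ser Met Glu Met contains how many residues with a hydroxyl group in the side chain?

S, T, and Y are the three residues with a side-chain hydroxyl.
Matching residues: Thr5, Thr8, Ser13, Ser16, Ser18, Thr25, Ser26.

7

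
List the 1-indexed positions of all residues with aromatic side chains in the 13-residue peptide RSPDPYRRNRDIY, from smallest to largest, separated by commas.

F, W, and Y each carry an aromatic ring on the side chain.
Matching residues: Y6, Y13.

6, 13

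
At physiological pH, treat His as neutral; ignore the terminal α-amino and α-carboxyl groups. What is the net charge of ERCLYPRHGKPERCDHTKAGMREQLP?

+2

The side chains ionized at physiological pH are Lys/Arg (+1) and Asp/Glu (−1); with His treated as neutral, nothing else contributes.
Positive (K, R): R2, R7, K10, R13, K18, R22 → +6.
Negative (D, E): E1, E12, D15, E23 → −4.
Net charge = (+6) + (−4) = +2.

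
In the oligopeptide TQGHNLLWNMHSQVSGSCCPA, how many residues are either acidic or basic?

Acidic: D, E. Basic: H, K, R.
Acidic residues here: none (0).
Basic residues here: H4, H11 (2).
The two groups share no amino acid, so total = 0 + 2 = 2.

2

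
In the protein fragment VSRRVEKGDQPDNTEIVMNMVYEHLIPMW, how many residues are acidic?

5

Only D (aspartate) and E (glutamate) carry a side-chain carboxylic acid.
Matching residues: E6, D9, D12, E15, E23.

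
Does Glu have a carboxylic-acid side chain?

The acidic residues are Asp (D) and Glu (E), whose side chains end in a carboxylate group.
Glutamate is in this group.

Yes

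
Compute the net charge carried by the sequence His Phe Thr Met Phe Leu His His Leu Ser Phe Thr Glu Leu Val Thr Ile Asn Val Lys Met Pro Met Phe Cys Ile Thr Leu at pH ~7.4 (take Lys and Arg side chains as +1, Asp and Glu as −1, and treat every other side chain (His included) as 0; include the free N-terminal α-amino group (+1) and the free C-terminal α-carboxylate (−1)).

0

Positive (K, R): Lys20 → +1.
Negative (D, E): Glu13 → −1.
The N-terminus (+1) and C-terminus (−1) cancel.
Net charge = (+1) + (−1) = 0.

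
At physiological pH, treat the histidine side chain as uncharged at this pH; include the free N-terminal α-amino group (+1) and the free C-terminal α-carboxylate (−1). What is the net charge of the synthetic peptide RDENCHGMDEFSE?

-4

The side chains ionized at physiological pH are Lys/Arg (+1) and Asp/Glu (−1); with His treated as neutral, nothing else contributes.
Positive (K, R): R1 → +1.
Negative (D, E): D2, E3, D9, E10, E13 → −5.
The N-terminus (+1) and C-terminus (−1) cancel.
Net charge = (+1) + (−5) = −4.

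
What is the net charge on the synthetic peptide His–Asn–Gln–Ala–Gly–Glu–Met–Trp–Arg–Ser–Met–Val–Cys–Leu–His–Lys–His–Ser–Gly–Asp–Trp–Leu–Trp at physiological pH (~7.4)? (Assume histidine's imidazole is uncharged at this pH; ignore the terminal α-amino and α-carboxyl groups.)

The side chains ionized at physiological pH are Lys/Arg (+1) and Asp/Glu (−1); with His treated as neutral, nothing else contributes.
Positive (K, R): Arg9, Lys16 → +2.
Negative (D, E): Glu6, Asp20 → −2.
Net charge = (+2) + (−2) = 0.

0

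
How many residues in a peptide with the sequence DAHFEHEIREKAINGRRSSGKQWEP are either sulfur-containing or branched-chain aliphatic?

Sulfur-containing: C, M. Branched-chain aliphatic: I, L, V.
Sulfur-containing residues here: none (0).
Branched-chain aliphatic residues here: I8, I13 (2).
The two groups share no amino acid, so total = 0 + 2 = 2.

2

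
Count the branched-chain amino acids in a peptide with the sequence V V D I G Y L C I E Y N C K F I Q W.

6

The BCAAs are Val, Leu, and Ile — aliphatic side chains with a branch point.
Matching residues: V1, V2, I4, L7, I9, I16.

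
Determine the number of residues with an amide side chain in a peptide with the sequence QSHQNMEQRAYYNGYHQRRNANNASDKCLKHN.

Only N (asparagine) and Q (glutamine) carry a side-chain carboxamide.
Matching residues: Q1, Q4, N5, Q8, N13, Q17, N20, N22, N23, N32.

10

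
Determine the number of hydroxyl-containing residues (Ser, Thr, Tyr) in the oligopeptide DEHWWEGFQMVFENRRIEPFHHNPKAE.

0

None of the 27 residues belong to this group.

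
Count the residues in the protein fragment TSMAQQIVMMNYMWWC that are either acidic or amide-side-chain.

3

Acidic: D, E. Amide-side-chain: N, Q.
Acidic residues here: none (0).
Amide-side-chain residues here: Q5, Q6, N11 (3).
The two groups share no amino acid, so total = 0 + 3 = 3.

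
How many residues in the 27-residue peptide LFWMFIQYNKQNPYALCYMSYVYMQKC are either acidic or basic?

2

Acidic: D, E. Basic: H, K, R.
Acidic residues here: none (0).
Basic residues here: K10, K26 (2).
The two groups share no amino acid, so total = 0 + 2 = 2.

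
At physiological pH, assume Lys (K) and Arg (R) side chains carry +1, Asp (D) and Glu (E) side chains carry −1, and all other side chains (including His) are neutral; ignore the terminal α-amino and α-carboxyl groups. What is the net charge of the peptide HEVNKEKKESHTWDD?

-2

Positive (K, R): K5, K7, K8 → +3.
Negative (D, E): E2, E6, E9, D14, D15 → −5.
Net charge = (+3) + (−5) = −2.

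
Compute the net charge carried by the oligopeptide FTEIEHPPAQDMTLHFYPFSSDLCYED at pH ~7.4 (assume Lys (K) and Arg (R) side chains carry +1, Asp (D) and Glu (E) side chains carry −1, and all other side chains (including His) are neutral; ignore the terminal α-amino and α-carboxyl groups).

Positive (K, R): none → +0.
Negative (D, E): E3, E5, D11, D22, E26, D27 → −6.
Net charge = (+0) + (−6) = −6.

-6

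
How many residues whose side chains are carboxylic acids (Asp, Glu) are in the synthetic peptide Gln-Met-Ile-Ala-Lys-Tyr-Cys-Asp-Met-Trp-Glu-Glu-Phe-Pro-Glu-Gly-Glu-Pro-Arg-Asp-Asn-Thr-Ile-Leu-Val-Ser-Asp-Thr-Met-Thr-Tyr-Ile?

7

Matching residues: Asp8, Glu11, Glu12, Glu15, Glu17, Asp20, Asp27.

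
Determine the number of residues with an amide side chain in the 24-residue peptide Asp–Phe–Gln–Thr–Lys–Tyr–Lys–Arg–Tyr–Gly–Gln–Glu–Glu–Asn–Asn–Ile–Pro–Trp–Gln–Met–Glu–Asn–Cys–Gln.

7

Only N (asparagine) and Q (glutamine) carry a side-chain carboxamide.
Matching residues: Gln3, Gln11, Asn14, Asn15, Gln19, Asn22, Gln24.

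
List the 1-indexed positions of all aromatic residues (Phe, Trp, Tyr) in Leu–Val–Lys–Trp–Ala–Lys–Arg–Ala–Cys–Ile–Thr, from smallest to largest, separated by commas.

Matching residues: Trp4.

4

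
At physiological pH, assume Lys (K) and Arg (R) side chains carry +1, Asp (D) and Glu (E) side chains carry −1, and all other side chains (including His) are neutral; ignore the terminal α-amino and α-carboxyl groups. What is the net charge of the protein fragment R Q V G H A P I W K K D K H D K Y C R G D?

+3

Positive (K, R): R1, K10, K11, K13, K16, R19 → +6.
Negative (D, E): D12, D15, D21 → −3.
Net charge = (+6) + (−3) = +3.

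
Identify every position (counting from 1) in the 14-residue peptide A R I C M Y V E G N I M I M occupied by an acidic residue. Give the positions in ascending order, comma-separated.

Only D (aspartate) and E (glutamate) carry a side-chain carboxylic acid.
Matching residues: E8.

8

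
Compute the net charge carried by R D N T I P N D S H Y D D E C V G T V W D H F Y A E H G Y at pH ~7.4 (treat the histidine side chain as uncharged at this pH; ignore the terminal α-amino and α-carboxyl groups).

Near pH 7.4, K and R contribute +1 each, D and E contribute −1 each, and every other side chain (His included, as stated) is uncharged.
Positive (K, R): R1 → +1.
Negative (D, E): D2, D8, D12, D13, E14, D21, E26 → −7.
Net charge = (+1) + (−7) = −6.

-6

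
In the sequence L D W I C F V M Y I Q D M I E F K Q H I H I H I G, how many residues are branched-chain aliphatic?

8

V, L, and I make up the branched-chain aliphatic group.
Matching residues: L1, I4, V7, I10, I14, I20, I22, I24.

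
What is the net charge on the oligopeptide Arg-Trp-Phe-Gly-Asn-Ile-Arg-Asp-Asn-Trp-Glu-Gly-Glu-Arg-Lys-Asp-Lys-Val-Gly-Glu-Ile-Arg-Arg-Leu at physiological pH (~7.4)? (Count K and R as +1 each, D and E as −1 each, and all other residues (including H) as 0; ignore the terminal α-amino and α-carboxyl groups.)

+2

Positive (K, R): Arg1, Arg7, Arg14, Lys15, Lys17, Arg22, Arg23 → +7.
Negative (D, E): Asp8, Glu11, Glu13, Asp16, Glu20 → −5.
Net charge = (+7) + (−5) = +2.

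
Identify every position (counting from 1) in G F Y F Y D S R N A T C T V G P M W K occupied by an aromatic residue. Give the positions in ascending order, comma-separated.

2, 3, 4, 5, 18

Phenylalanine (F), tryptophan (W), and tyrosine (Y) have aromatic ring side chains.
Matching residues: F2, Y3, F4, Y5, W18.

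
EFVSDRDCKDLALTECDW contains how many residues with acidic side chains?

Only D (aspartate) and E (glutamate) carry a side-chain carboxylic acid.
Matching residues: E1, D5, D7, D10, E15, D17.

6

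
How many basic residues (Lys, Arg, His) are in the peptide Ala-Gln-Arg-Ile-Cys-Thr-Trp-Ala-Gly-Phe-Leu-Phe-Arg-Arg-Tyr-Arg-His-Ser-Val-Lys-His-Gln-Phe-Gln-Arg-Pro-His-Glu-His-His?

11

Matching residues: Arg3, Arg13, Arg14, Arg16, His17, Lys20, His21, Arg25, His27, His29, His30.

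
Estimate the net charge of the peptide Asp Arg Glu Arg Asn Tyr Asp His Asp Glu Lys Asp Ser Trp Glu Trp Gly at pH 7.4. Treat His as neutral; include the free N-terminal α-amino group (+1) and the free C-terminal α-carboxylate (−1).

-4

The side chains ionized at physiological pH are Lys/Arg (+1) and Asp/Glu (−1); with His treated as neutral, nothing else contributes.
Positive (K, R): Arg2, Arg4, Lys11 → +3.
Negative (D, E): Asp1, Glu3, Asp7, Asp9, Glu10, Asp12, Glu15 → −7.
The N-terminus (+1) and C-terminus (−1) cancel.
Net charge = (+3) + (−7) = −4.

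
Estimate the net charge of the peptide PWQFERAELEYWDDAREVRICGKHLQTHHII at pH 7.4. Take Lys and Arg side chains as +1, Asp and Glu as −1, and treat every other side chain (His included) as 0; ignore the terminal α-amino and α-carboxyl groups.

Positive (K, R): R6, R16, R19, K23 → +4.
Negative (D, E): E5, E8, E10, D13, D14, E17 → −6.
Net charge = (+4) + (−6) = −2.

-2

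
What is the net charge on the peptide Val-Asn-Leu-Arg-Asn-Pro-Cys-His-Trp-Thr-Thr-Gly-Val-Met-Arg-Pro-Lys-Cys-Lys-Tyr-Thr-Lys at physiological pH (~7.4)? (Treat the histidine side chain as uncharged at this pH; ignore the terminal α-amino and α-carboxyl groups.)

Near pH 7.4, K and R contribute +1 each, D and E contribute −1 each, and every other side chain (His included, as stated) is uncharged.
Positive (K, R): Arg4, Arg15, Lys17, Lys19, Lys22 → +5.
Negative (D, E): none → −0.
Net charge = (+5) + (−0) = +5.

+5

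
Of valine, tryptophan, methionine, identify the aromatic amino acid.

tryptophan

F, W, and Y each carry an aromatic ring on the side chain.
Of the listed options, only tryptophan belongs to this group.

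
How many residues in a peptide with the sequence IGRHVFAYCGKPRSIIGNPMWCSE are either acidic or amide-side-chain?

Acidic: D, E. Amide-side-chain: N, Q.
Acidic residues here: E24 (1).
Amide-side-chain residues here: N18 (1).
The two groups share no amino acid, so total = 1 + 1 = 2.

2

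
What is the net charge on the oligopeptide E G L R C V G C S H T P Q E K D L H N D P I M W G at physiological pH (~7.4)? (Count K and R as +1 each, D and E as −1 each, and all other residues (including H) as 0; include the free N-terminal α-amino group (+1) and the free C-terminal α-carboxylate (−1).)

-2

Positive (K, R): R4, K15 → +2.
Negative (D, E): E1, E14, D16, D20 → −4.
The N-terminus (+1) and C-terminus (−1) cancel.
Net charge = (+2) + (−4) = −2.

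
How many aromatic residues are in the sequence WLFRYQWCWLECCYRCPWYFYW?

11

The aromatic amino acids are Phe (F, benzyl), Trp (W, indole), and Tyr (Y, phenol).
Matching residues: W1, F3, Y5, W7, W9, Y14, W18, Y19, F20, Y21, W22.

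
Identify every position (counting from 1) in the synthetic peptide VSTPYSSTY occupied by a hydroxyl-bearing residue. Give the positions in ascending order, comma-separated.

2, 3, 5, 6, 7, 8, 9

Serine (S), threonine (T), and tyrosine (Y) each carry a hydroxyl group on the side chain.
Matching residues: S2, T3, Y5, S6, S7, T8, Y9.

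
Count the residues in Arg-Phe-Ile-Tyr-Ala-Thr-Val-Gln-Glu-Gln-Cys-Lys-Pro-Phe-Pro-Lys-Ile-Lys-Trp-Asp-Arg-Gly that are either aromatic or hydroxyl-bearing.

Aromatic: F, W, Y. Hydroxyl-bearing: S, T, Y.
Aromatic residues here: Phe2, Tyr4, Phe14, Trp19 (4).
Hydroxyl-bearing residues here: Tyr4, Thr6 (2).
Y is in both groups, so the 1 Y residue must not be double-counted.
Total = 4 + 2 − 1 = 5.

5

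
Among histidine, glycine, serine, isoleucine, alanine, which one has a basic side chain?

Lysine (K), arginine (R), and histidine (H) have basic, nitrogen-containing side chains.
Of the listed options, only histidine belongs to this group.

histidine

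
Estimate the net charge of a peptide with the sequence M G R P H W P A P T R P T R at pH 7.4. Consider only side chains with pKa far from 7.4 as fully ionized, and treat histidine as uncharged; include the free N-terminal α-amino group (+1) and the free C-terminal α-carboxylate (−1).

Near pH 7.4, K and R contribute +1 each, D and E contribute −1 each, and every other side chain (His included, as stated) is uncharged.
Positive (K, R): R3, R11, R14 → +3.
Negative (D, E): none → −0.
The N-terminus (+1) and C-terminus (−1) cancel.
Net charge = (+3) + (−0) = +3.

+3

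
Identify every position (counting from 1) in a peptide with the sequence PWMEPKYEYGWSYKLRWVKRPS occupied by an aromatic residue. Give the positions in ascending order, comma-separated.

2, 7, 9, 11, 13, 17

Matching residues: W2, Y7, Y9, W11, Y13, W17.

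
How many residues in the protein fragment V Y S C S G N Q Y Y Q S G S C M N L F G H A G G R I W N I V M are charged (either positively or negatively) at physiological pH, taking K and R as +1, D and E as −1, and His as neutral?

Charged side chains at pH ~7.4: K, R (positive); D, E (negative).
Matching residues: R25.

1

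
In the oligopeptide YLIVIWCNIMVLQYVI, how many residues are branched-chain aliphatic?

9

V, L, and I make up the branched-chain aliphatic group.
Matching residues: L2, I3, V4, I5, I9, V11, L12, V15, I16.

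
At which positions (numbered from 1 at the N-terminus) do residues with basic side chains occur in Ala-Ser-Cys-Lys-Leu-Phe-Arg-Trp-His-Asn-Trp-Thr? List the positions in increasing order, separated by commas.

4, 7, 9

The basic amino acids are Lys (K), Arg (R), and His (H).
Matching residues: Lys4, Arg7, His9.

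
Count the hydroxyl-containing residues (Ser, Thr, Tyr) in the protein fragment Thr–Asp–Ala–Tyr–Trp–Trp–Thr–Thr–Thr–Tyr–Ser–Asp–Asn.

7

Matching residues: Thr1, Tyr4, Thr7, Thr8, Thr9, Tyr10, Ser11.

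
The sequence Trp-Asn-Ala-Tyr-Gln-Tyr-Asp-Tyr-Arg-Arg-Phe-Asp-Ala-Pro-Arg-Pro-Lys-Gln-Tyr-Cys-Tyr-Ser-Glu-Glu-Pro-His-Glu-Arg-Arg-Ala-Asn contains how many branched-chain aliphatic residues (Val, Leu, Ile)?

None of the 31 residues belong to this group.

0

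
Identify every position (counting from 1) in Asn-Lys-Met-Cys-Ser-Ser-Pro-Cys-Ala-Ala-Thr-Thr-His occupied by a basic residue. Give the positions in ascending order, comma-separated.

2, 13

The basic amino acids are Lys (K), Arg (R), and His (H).
Matching residues: Lys2, His13.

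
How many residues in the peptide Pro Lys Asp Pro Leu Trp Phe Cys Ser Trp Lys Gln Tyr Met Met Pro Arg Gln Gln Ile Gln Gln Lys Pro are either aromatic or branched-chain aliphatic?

6

Aromatic: F, W, Y. Branched-chain aliphatic: I, L, V.
Aromatic residues here: Trp6, Phe7, Trp10, Tyr13 (4).
Branched-chain aliphatic residues here: Leu5, Ile20 (2).
The two groups share no amino acid, so total = 4 + 2 = 6.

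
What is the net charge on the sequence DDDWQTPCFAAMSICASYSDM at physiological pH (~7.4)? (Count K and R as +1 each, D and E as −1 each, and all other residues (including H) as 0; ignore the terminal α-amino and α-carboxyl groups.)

Positive (K, R): none → +0.
Negative (D, E): D1, D2, D3, D20 → −4.
Net charge = (+0) + (−4) = −4.

-4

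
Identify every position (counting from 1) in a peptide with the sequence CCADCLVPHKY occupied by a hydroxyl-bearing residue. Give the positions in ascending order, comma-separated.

S, T, and Y are the three residues with a side-chain hydroxyl.
Matching residues: Y11.

11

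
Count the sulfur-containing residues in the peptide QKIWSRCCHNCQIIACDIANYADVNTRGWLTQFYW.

4

The sulfur-bearing residues are cysteine (–SH) and methionine (–S–CH₃).
Matching residues: C7, C8, C11, C16.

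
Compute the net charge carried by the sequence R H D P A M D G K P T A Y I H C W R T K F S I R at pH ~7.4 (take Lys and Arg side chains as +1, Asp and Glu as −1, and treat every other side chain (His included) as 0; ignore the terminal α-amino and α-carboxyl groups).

+3

Positive (K, R): R1, K9, R18, K20, R24 → +5.
Negative (D, E): D3, D7 → −2.
Net charge = (+5) + (−2) = +3.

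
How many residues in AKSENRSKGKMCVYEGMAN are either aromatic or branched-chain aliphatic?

Aromatic: F, W, Y. Branched-chain aliphatic: I, L, V.
Aromatic residues here: Y14 (1).
Branched-chain aliphatic residues here: V13 (1).
The two groups share no amino acid, so total = 1 + 1 = 2.

2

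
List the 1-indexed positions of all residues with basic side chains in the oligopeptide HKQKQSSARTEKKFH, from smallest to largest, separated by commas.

Lysine (K), arginine (R), and histidine (H) have basic, nitrogen-containing side chains.
Matching residues: H1, K2, K4, R9, K12, K13, H15.

1, 2, 4, 9, 12, 13, 15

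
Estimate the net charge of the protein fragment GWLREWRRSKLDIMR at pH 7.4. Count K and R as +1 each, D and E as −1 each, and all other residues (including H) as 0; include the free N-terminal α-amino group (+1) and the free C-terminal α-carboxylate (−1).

Positive (K, R): R4, R7, R8, K10, R15 → +5.
Negative (D, E): E5, D12 → −2.
The N-terminus (+1) and C-terminus (−1) cancel.
Net charge = (+5) + (−2) = +3.

+3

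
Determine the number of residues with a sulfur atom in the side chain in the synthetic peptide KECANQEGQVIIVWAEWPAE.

Cysteine (C, thiol) and methionine (M, thioether) are the two sulfur-containing amino acids.
Matching residues: C3.

1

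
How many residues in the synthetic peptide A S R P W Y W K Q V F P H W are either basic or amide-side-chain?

Basic: H, K, R. Amide-side-chain: N, Q.
Basic residues here: R3, K8, H13 (3).
Amide-side-chain residues here: Q9 (1).
The two groups share no amino acid, so total = 3 + 1 = 4.

4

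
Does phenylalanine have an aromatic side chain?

The aromatic amino acids are Phe (F, benzyl), Trp (W, indole), and Tyr (Y, phenol).
Phenylalanine is in this group.

Yes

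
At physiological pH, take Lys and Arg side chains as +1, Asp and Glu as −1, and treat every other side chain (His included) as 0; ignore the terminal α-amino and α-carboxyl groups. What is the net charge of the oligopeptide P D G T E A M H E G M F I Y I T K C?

Positive (K, R): K17 → +1.
Negative (D, E): D2, E5, E9 → −3.
Net charge = (+1) + (−3) = −2.

-2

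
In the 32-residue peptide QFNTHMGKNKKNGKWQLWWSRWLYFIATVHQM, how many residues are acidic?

Aspartate (D) and glutamate (E) have carboxylic-acid side chains and are the acidic amino acids.
None of the 32 residues belong to this group.

0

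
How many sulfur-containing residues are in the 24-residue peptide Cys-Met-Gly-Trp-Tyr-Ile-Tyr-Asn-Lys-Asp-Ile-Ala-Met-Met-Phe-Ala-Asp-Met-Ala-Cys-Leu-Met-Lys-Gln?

7

Only Cys (C) and Met (M) have a sulfur atom in the side chain.
Matching residues: Cys1, Met2, Met13, Met14, Met18, Cys20, Met22.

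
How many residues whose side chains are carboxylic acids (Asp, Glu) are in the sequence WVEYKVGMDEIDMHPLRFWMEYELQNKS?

Matching residues: E3, D9, E10, D12, E21, E23.

6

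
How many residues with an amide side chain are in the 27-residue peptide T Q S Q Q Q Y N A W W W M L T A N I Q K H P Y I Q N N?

10

Only N (asparagine) and Q (glutamine) carry a side-chain carboxamide.
Matching residues: Q2, Q4, Q5, Q6, N8, N17, Q19, Q25, N26, N27.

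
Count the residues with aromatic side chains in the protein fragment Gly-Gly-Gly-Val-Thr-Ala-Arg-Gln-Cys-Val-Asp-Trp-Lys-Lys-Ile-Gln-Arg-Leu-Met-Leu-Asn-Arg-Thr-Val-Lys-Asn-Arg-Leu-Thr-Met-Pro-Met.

F, W, and Y each carry an aromatic ring on the side chain.
Matching residues: Trp12.

1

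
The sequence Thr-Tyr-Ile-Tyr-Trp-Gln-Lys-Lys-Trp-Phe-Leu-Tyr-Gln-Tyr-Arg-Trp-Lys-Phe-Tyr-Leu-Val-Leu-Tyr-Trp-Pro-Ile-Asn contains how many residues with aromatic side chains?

12

F, W, and Y each carry an aromatic ring on the side chain.
Matching residues: Tyr2, Tyr4, Trp5, Trp9, Phe10, Tyr12, Tyr14, Trp16, Phe18, Tyr19, Tyr23, Trp24.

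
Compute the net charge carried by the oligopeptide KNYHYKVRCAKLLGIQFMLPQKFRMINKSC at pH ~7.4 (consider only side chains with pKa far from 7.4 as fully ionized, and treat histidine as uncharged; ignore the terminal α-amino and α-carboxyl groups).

+7

At pH ~7.4 the Lys and Arg side chains are protonated (+1), the Asp and Glu side chains are deprotonated (−1), and with His taken as neutral all other side chains carry no charge.
Positive (K, R): K1, K6, R8, K11, K22, R24, K28 → +7.
Negative (D, E): none → −0.
Net charge = (+7) + (−0) = +7.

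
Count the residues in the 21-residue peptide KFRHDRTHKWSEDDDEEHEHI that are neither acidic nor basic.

5

Acidic: D, E. Basic: K, R, H. All other residues are neither.
Matching residues: F2, T7, W10, S11, I21.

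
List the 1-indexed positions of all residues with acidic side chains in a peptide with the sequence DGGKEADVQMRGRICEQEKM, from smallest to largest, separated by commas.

Only D (aspartate) and E (glutamate) carry a side-chain carboxylic acid.
Matching residues: D1, E5, D7, E16, E18.

1, 5, 7, 16, 18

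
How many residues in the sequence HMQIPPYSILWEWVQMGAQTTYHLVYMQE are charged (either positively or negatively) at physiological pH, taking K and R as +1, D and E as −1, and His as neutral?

Charged side chains at pH ~7.4: K, R (positive); D, E (negative).
Matching residues: E12, E29.

2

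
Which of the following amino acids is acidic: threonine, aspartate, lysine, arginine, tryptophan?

aspartate

The acidic residues are Asp (D) and Glu (E), whose side chains end in a carboxylate group.
Of the listed options, only aspartate belongs to this group.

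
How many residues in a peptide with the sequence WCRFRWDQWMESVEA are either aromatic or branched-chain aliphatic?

5

Aromatic: F, W, Y. Branched-chain aliphatic: I, L, V.
Aromatic residues here: W1, F4, W6, W9 (4).
Branched-chain aliphatic residues here: V13 (1).
The two groups share no amino acid, so total = 4 + 1 = 5.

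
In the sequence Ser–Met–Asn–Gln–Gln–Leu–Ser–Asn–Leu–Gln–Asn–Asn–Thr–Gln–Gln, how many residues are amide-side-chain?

The amide-side-chain residues are Asn (N) and Gln (Q).
Matching residues: Asn3, Gln4, Gln5, Asn8, Gln10, Asn11, Asn12, Gln14, Gln15.

9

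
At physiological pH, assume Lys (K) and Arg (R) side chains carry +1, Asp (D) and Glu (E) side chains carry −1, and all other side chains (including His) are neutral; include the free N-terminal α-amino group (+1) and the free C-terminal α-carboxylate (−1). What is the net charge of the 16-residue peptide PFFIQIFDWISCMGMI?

-1

Positive (K, R): none → +0.
Negative (D, E): D8 → −1.
The N-terminus (+1) and C-terminus (−1) cancel.
Net charge = (+0) + (−1) = −1.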